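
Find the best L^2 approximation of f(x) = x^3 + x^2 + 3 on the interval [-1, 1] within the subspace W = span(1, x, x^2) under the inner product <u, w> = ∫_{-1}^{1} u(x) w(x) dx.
g(x) = x^2 + 3*x/5 + 3

The best approximation g ∈ W is the orthogonal projection of f onto W. Writing g = a_0 + a_1 x + a_2 x^2, the coefficients solve the normal equations G · a = b where
  G_{ij} = <φ_i, φ_j> and b_i = <f, φ_i>, with φ_0 = 1, φ_1 = x, φ_2 = x^2.
G =
  [2, 0, 2/3]
  [0, 2/3, 0]
  [2/3, 0, 2/5],
b = (20/3, 2/5, 12/5).
Solving gives a_0 = 3, a_1 = 3/5, a_2 = 1, so
  g(x) = x^2 + 3*x/5 + 3.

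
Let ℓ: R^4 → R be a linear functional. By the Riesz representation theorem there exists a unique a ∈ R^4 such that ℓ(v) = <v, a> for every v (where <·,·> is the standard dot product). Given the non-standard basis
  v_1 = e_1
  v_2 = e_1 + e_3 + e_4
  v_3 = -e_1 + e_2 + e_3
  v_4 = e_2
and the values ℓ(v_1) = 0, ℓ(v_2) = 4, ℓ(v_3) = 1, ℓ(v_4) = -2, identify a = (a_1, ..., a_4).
a = (0, -2, 3, 1)

Write a = (a_1, ..., a_4) in the standard basis. For each basis vector v_i, ℓ(v_i) = <v_i, a> is a linear equation in the a_j's. Collect the n equations into a matrix system V a = ℓ, where row i of V is v_i (expressed in the standard basis). Since V is invertible (lower-triangular with 1s on the diagonal, up to permutation), solve by back-substitution:
  V =
[[1, 0, 0, 0],
 [1, 0, 1, 1],
 [-1, 1, 1, 0],
 [0, 1, 0, 0]]
  V a = (0, 4, 1, -2)
Solving gives a = (0, -2, 3, 1).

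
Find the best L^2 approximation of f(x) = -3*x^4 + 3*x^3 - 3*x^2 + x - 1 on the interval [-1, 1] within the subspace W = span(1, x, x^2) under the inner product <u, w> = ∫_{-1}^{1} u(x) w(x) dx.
g(x) = -39*x^2/7 + 14*x/5 - 26/35

The best approximation g ∈ W is the orthogonal projection of f onto W. Writing g = a_0 + a_1 x + a_2 x^2, the coefficients solve the normal equations G · a = b where
  G_{ij} = <φ_i, φ_j> and b_i = <f, φ_i>, with φ_0 = 1, φ_1 = x, φ_2 = x^2.
G =
  [2, 0, 2/3]
  [0, 2/3, 0]
  [2/3, 0, 2/5],
b = (-26/5, 28/15, -286/105).
Solving gives a_0 = -26/35, a_1 = 14/5, a_2 = -39/7, so
  g(x) = -39*x^2/7 + 14*x/5 - 26/35.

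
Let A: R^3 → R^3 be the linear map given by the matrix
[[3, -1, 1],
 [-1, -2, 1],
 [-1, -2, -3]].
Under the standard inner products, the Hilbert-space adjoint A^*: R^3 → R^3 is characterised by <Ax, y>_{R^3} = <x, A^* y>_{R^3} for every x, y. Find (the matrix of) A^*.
A^* = A^T =
[[3, -1, -1],
 [-1, -2, -2],
 [1, 1, -3]]

For real matrices with standard dot products, the defining identity <Ax, y> = <x, A^* y> gives (Ax)^T y = x^T (A^*) y, i.e. x^T A^T y = x^T (A^*) y. Since this holds for all x, y, we must have A^* = A^T. Therefore
A^* =
[[3, -1, -1],
 [-1, -2, -2],
 [1, 1, -3]].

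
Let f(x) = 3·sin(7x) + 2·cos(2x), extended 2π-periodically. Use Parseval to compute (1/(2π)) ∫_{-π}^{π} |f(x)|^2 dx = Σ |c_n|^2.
Σ |c_n|^2 = 13/2

Expand |f|^2 and use orthogonality of {sin(nx), cos(mx)} on [-π, π]:
  ∫_{-π}^{π} sin(nx)^2 dx = π, ∫ cos(mx)^2 dx = π, and cross terms integrate to 0.
So ∫_{-π}^{π} f(x)^2 dx = 3^2 · π + 2^2 · π = (9 + 4)π.
Divide by 2π: (9 + 4)/2 = 13/2.
By Parseval, this equals Σ |c_n|^2.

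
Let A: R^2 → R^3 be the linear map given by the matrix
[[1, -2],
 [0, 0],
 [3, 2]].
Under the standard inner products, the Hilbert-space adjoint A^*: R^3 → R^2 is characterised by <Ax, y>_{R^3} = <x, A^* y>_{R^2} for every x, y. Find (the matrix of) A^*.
A^* = A^T =
[[1, 0, 3],
 [-2, 0, 2]]

For real matrices with standard dot products, the defining identity <Ax, y> = <x, A^* y> gives (Ax)^T y = x^T (A^*) y, i.e. x^T A^T y = x^T (A^*) y. Since this holds for all x, y, we must have A^* = A^T. Therefore
A^* =
[[1, 0, 3],
 [-2, 0, 2]].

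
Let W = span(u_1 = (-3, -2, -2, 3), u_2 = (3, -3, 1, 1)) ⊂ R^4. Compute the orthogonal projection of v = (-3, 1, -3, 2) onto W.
proj_W(v) = (-327/86, 16/43, -84/43, 127/86)

Set up U = [u_1 | ... | u_2] ∈ R^(4×2). The projector onto W = col(U) is P = U (U^T U)^(-1) U^T.
Compute U^T U =
  [26, -2]
  [-2, 20],
and U^T v = (19, -13).
Solve U^T U · c = U^T v for the coefficients: c = (59/86, -25/43). The projection is proj_W(v) = U c.
Check: (v - proj_W(v)) · u_1 = 0  (should be 0).
Check: (v - proj_W(v)) · u_2 = 0  (should be 0).
Result: proj_W(v) = (-327/86, 16/43, -84/43, 127/86).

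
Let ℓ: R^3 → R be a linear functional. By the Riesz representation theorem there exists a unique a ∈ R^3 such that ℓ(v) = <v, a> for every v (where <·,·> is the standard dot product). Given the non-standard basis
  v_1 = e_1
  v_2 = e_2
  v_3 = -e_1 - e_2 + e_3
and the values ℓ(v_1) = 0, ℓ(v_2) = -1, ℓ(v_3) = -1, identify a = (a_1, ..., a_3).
a = (0, -1, -2)

Write a = (a_1, ..., a_3) in the standard basis. For each basis vector v_i, ℓ(v_i) = <v_i, a> is a linear equation in the a_j's. Collect the n equations into a matrix system V a = ℓ, where row i of V is v_i (expressed in the standard basis). Since V is invertible (lower-triangular with 1s on the diagonal, up to permutation), solve by back-substitution:
  V =
[[1, 0, 0],
 [0, 1, 0],
 [-1, -1, 1]]
  V a = (0, -1, -1)
Solving gives a = (0, -1, -2).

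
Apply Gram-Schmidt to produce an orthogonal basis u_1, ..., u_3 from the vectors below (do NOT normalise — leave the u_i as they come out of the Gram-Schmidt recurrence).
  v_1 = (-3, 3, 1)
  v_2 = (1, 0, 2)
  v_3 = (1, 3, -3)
Orthogonal basis:
  u_1 = (-3, 3, 1)
  u_2 = (16/19, 3/19, 39/19)
  u_3 = (108/47, 126/47, -54/47)

Apply the Gram-Schmidt recurrence
  u_1 = v_1
  u_i = v_i − Σ_{j<i} ((v_i · u_j) / (u_j · u_j)) · u_j.

Step by step this gives:
  u_1 = (-3, 3, 1)
  u_2 = (16/19, 3/19, 39/19)
  u_3 = (108/47, 126/47, -54/47)

Orthogonality check:
  u_2 · u_1 = 0 (should be 0)
  u_3 · u_1 = 0 (should be 0)
  u_3 · u_2 = 0 (should be 0)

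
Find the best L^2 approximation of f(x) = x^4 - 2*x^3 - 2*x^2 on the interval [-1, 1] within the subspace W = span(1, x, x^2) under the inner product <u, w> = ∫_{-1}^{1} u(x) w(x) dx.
g(x) = -8*x^2/7 - 6*x/5 - 3/35

The best approximation g ∈ W is the orthogonal projection of f onto W. Writing g = a_0 + a_1 x + a_2 x^2, the coefficients solve the normal equations G · a = b where
  G_{ij} = <φ_i, φ_j> and b_i = <f, φ_i>, with φ_0 = 1, φ_1 = x, φ_2 = x^2.
G =
  [2, 0, 2/3]
  [0, 2/3, 0]
  [2/3, 0, 2/5],
b = (-14/15, -4/5, -18/35).
Solving gives a_0 = -3/35, a_1 = -6/5, a_2 = -8/7, so
  g(x) = -8*x^2/7 - 6*x/5 - 3/35.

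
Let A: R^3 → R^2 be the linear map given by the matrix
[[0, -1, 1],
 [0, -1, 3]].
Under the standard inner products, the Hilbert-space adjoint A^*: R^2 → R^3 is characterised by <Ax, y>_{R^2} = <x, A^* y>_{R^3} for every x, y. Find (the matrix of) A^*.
A^* = A^T =
[[0, 0],
 [-1, -1],
 [1, 3]]

For real matrices with standard dot products, the defining identity <Ax, y> = <x, A^* y> gives (Ax)^T y = x^T (A^*) y, i.e. x^T A^T y = x^T (A^*) y. Since this holds for all x, y, we must have A^* = A^T. Therefore
A^* =
[[0, 0],
 [-1, -1],
 [1, 3]].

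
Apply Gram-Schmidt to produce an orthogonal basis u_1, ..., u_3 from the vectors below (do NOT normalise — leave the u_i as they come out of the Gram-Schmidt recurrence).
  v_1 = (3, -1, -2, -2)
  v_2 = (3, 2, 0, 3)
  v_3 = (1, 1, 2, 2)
Orthogonal basis:
  u_1 = (3, -1, -2, -2)
  u_2 = (17/6, 37/18, 1/9, 28/9)
  u_3 = (212/395, -156/395, 504/395, -108/395)

Apply the Gram-Schmidt recurrence
  u_1 = v_1
  u_i = v_i − Σ_{j<i} ((v_i · u_j) / (u_j · u_j)) · u_j.

Step by step this gives:
  u_1 = (3, -1, -2, -2)
  u_2 = (17/6, 37/18, 1/9, 28/9)
  u_3 = (212/395, -156/395, 504/395, -108/395)

Orthogonality check:
  u_2 · u_1 = 0 (should be 0)
  u_3 · u_1 = 0 (should be 0)
  u_3 · u_2 = 0 (should be 0)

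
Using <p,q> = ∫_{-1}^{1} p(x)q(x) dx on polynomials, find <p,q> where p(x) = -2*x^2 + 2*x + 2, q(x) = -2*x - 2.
<p,q> = -8

Expand the product: p(x)·q(x) = 4*x^3 - 8*x - 4.
∫_{-1}^{1} of each monomial x^k gives [2/(k+1) if k even, 0 if k odd]. Integrating term-by-term (or equivalently evaluating the antiderivative F(x) = x^4 - 4*x^2 - 4*x at the endpoints):
  F(1) − F(−1) = -7 − (1) = -8.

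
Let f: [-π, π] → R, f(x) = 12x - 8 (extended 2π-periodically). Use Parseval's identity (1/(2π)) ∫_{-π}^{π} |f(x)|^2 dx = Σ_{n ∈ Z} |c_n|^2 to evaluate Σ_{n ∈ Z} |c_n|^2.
Σ |c_n|^2 = 48π^2 + 64

Expand and integrate term by term over [-π, π]:
  ∫ (12x)^2 dx = 144·(2π^3/3); ∫ 2·12·(-8)·x dx = 0 (odd integrand); ∫ (-8)^2 dx = 64·2π.
So (1/(2π)) ∫_{-π}^{π} (12x - 8)^2 dx = 144π^2/3 + 64 = 48π^2 + 64.
Parseval ⇒ Σ |c_n|^2 = 48π^2 + 64.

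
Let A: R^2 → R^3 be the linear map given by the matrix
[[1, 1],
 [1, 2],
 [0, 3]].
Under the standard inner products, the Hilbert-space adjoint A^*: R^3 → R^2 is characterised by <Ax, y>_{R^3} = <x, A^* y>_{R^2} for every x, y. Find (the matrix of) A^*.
A^* = A^T =
[[1, 1, 0],
 [1, 2, 3]]

For real matrices with standard dot products, the defining identity <Ax, y> = <x, A^* y> gives (Ax)^T y = x^T (A^*) y, i.e. x^T A^T y = x^T (A^*) y. Since this holds for all x, y, we must have A^* = A^T. Therefore
A^* =
[[1, 1, 0],
 [1, 2, 3]].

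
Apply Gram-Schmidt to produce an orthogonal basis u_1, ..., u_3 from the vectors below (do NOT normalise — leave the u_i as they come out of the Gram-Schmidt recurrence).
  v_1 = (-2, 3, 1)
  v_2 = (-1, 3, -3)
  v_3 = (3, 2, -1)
Orthogonal basis:
  u_1 = (-2, 3, 1)
  u_2 = (1/7, 9/7, -25/7)
  u_3 = (282/101, 329/202, 141/202)

Apply the Gram-Schmidt recurrence
  u_1 = v_1
  u_i = v_i − Σ_{j<i} ((v_i · u_j) / (u_j · u_j)) · u_j.

Step by step this gives:
  u_1 = (-2, 3, 1)
  u_2 = (1/7, 9/7, -25/7)
  u_3 = (282/101, 329/202, 141/202)

Orthogonality check:
  u_2 · u_1 = 0 (should be 0)
  u_3 · u_1 = 0 (should be 0)
  u_3 · u_2 = 0 (should be 0)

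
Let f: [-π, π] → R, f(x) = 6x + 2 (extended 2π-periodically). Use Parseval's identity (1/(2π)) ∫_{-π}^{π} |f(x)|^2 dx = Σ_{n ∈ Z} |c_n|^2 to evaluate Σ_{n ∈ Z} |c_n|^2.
Σ |c_n|^2 = 12π^2 + 4

Expand and integrate term by term over [-π, π]:
  ∫ (6x)^2 dx = 36·(2π^3/3); ∫ 2·6·(2)·x dx = 0 (odd integrand); ∫ 2^2 dx = 4·2π.
So (1/(2π)) ∫_{-π}^{π} (6x + 2)^2 dx = 36π^2/3 + 4 = 12π^2 + 4.
Parseval ⇒ Σ |c_n|^2 = 12π^2 + 4.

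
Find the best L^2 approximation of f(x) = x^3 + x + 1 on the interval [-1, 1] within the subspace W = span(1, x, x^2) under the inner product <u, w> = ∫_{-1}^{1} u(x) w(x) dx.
g(x) = 8*x/5 + 1

The best approximation g ∈ W is the orthogonal projection of f onto W. Writing g = a_0 + a_1 x + a_2 x^2, the coefficients solve the normal equations G · a = b where
  G_{ij} = <φ_i, φ_j> and b_i = <f, φ_i>, with φ_0 = 1, φ_1 = x, φ_2 = x^2.
G =
  [2, 0, 2/3]
  [0, 2/3, 0]
  [2/3, 0, 2/5],
b = (2, 16/15, 2/3).
Solving gives a_0 = 1, a_1 = 8/5, a_2 = 0, so
  g(x) = 8*x/5 + 1.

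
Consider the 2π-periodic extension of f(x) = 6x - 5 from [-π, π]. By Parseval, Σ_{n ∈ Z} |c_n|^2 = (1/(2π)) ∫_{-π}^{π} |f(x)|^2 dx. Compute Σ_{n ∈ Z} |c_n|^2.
Σ |c_n|^2 = 12π^2 + 25

Expand and integrate term by term over [-π, π]:
  ∫ (6x)^2 dx = 36·(2π^3/3); ∫ 2·6·(-5)·x dx = 0 (odd integrand); ∫ (-5)^2 dx = 25·2π.
So (1/(2π)) ∫_{-π}^{π} (6x - 5)^2 dx = 36π^2/3 + 25 = 12π^2 + 25.
Parseval ⇒ Σ |c_n|^2 = 12π^2 + 25.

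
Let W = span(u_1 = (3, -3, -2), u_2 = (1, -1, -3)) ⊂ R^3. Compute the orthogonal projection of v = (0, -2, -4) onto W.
proj_W(v) = (1, -1, -4)

Set up U = [u_1 | ... | u_2] ∈ R^(3×2). The projector onto W = col(U) is P = U (U^T U)^(-1) U^T.
Compute U^T U =
  [22, 12]
  [12, 11],
and U^T v = (14, 14).
Solve U^T U · c = U^T v for the coefficients: c = (-1/7, 10/7). The projection is proj_W(v) = U c.
Check: (v - proj_W(v)) · u_1 = 0  (should be 0).
Check: (v - proj_W(v)) · u_2 = 0  (should be 0).
Result: proj_W(v) = (1, -1, -4).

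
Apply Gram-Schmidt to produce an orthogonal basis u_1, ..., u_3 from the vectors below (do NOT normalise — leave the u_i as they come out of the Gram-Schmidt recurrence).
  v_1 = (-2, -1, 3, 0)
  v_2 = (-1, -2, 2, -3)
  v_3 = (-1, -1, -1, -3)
Orthogonal basis:
  u_1 = (-2, -1, 3, 0)
  u_2 = (3/7, -9/7, -1/7, -3)
  u_3 = (-53/38, 7/38, -33/38, -9/38)

Apply the Gram-Schmidt recurrence
  u_1 = v_1
  u_i = v_i − Σ_{j<i} ((v_i · u_j) / (u_j · u_j)) · u_j.

Step by step this gives:
  u_1 = (-2, -1, 3, 0)
  u_2 = (3/7, -9/7, -1/7, -3)
  u_3 = (-53/38, 7/38, -33/38, -9/38)

Orthogonality check:
  u_2 · u_1 = 0 (should be 0)
  u_3 · u_1 = 0 (should be 0)
  u_3 · u_2 = 0 (should be 0)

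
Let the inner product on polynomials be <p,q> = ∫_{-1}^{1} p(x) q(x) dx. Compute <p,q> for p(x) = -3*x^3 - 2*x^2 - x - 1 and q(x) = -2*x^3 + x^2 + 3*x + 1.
<p,q> = -276/35

Expand the product: p(x)·q(x) = 6*x^6 + x^5 - 9*x^4 - 8*x^3 - 6*x^2 - 4*x - 1.
∫_{-1}^{1} of each monomial x^k gives [2/(k+1) if k even, 0 if k odd]. Integrating term-by-term (or equivalently evaluating the antiderivative F(x) = 6*x^7/7 + x^6/6 - 9*x^5/5 - 2*x^4 - 2*x^3 - 2*x^2 - x at the endpoints):
  F(1) − F(−1) = -1633/210 − (23/210) = -276/35.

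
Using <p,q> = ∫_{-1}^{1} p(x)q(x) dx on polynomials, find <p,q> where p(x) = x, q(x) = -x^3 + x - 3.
<p,q> = 4/15

Expand the product: p(x)·q(x) = -x^4 + x^2 - 3*x.
∫_{-1}^{1} of each monomial x^k gives [2/(k+1) if k even, 0 if k odd]. Integrating term-by-term (or equivalently evaluating the antiderivative F(x) = -x^5/5 + x^3/3 - 3*x^2/2 at the endpoints):
  F(1) − F(−1) = -41/30 − (-49/30) = 4/15.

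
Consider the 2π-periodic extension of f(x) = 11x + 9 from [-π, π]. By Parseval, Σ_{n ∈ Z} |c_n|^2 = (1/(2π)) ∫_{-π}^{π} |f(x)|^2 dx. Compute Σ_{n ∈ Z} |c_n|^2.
Σ |c_n|^2 = 121π^2/3 + 81

Expand and integrate term by term over [-π, π]:
  ∫ (11x)^2 dx = 121·(2π^3/3); ∫ 2·11·(9)·x dx = 0 (odd integrand); ∫ 9^2 dx = 81·2π.
So (1/(2π)) ∫_{-π}^{π} (11x + 9)^2 dx = 121π^2/3 + 81 = 121π^2/3 + 81.
Parseval ⇒ Σ |c_n|^2 = 121π^2/3 + 81.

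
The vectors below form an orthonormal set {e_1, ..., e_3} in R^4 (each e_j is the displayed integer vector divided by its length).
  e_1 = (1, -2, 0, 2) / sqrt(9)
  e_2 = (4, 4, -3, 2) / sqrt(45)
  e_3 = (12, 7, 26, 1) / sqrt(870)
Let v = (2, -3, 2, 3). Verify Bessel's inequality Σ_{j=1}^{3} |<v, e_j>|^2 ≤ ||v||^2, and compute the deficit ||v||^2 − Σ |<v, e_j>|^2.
Σ |<v, e_j>|^2 = 26; ||v||^2 = 26; deficit = 0

Write each e_j = u_j / sqrt(<u_j, u_j>) where u_j is the displayed integer vector. Then <v, e_j> = <v, u_j> / sqrt(<u_j, u_j>), so |<v, e_j>|^2 = <v, u_j>^2 / <u_j, u_j>.
Coefficients: <v, e_1> = 14/sqrt(9), <v, e_2> = -4/sqrt(45), <v, e_3> = 58/sqrt(870).
Square and sum: Σ |<v, e_j>|^2 = 26.
Compute ||v||^2 = v·v = 26.
Deficit = 26 − 26 = 0 ≥ 0, confirming Bessel's inequality. (The deficit equals ||v − Σ <v,e_j> e_j||^2, the squared distance from v to span{e_j}.)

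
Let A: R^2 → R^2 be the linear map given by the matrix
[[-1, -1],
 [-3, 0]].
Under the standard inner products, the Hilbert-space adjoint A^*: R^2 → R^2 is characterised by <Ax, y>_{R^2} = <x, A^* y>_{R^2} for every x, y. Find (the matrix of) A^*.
A^* = A^T =
[[-1, -3],
 [-1, 0]]

For real matrices with standard dot products, the defining identity <Ax, y> = <x, A^* y> gives (Ax)^T y = x^T (A^*) y, i.e. x^T A^T y = x^T (A^*) y. Since this holds for all x, y, we must have A^* = A^T. Therefore
A^* =
[[-1, -3],
 [-1, 0]].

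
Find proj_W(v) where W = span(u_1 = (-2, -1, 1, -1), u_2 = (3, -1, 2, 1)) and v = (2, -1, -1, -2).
proj_W(v) = (75/89, 5/89, 8/89, 31/89)

Set up U = [u_1 | ... | u_2] ∈ R^(4×2). The projector onto W = col(U) is P = U (U^T U)^(-1) U^T.
Compute U^T U =
  [7, -4]
  [-4, 15],
and U^T v = (-2, 3).
Solve U^T U · c = U^T v for the coefficients: c = (-18/89, 13/89). The projection is proj_W(v) = U c.
Check: (v - proj_W(v)) · u_1 = 0  (should be 0).
Check: (v - proj_W(v)) · u_2 = 0  (should be 0).
Result: proj_W(v) = (75/89, 5/89, 8/89, 31/89).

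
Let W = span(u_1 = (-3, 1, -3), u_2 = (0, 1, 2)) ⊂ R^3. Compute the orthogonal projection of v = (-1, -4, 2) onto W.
proj_W(v) = (3/2, -1, 1/2)

Set up U = [u_1 | ... | u_2] ∈ R^(3×2). The projector onto W = col(U) is P = U (U^T U)^(-1) U^T.
Compute U^T U =
  [19, -5]
  [-5, 5],
and U^T v = (-7, 0).
Solve U^T U · c = U^T v for the coefficients: c = (-1/2, -1/2). The projection is proj_W(v) = U c.
Check: (v - proj_W(v)) · u_1 = 0  (should be 0).
Check: (v - proj_W(v)) · u_2 = 0  (should be 0).
Result: proj_W(v) = (3/2, -1, 1/2).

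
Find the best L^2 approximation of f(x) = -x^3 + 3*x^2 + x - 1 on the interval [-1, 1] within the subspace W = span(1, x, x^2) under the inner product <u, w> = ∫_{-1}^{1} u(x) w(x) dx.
g(x) = 3*x^2 + 2*x/5 - 1

The best approximation g ∈ W is the orthogonal projection of f onto W. Writing g = a_0 + a_1 x + a_2 x^2, the coefficients solve the normal equations G · a = b where
  G_{ij} = <φ_i, φ_j> and b_i = <f, φ_i>, with φ_0 = 1, φ_1 = x, φ_2 = x^2.
G =
  [2, 0, 2/3]
  [0, 2/3, 0]
  [2/3, 0, 2/5],
b = (0, 4/15, 8/15).
Solving gives a_0 = -1, a_1 = 2/5, a_2 = 3, so
  g(x) = 3*x^2 + 2*x/5 - 1.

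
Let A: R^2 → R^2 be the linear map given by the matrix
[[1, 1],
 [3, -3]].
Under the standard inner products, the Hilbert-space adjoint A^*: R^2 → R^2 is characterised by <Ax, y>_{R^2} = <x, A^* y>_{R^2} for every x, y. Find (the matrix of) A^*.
A^* = A^T =
[[1, 3],
 [1, -3]]

For real matrices with standard dot products, the defining identity <Ax, y> = <x, A^* y> gives (Ax)^T y = x^T (A^*) y, i.e. x^T A^T y = x^T (A^*) y. Since this holds for all x, y, we must have A^* = A^T. Therefore
A^* =
[[1, 3],
 [1, -3]].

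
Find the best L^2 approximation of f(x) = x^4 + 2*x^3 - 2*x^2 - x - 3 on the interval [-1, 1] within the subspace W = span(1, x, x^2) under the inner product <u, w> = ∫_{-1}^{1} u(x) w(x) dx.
g(x) = -8*x^2/7 + x/5 - 108/35

The best approximation g ∈ W is the orthogonal projection of f onto W. Writing g = a_0 + a_1 x + a_2 x^2, the coefficients solve the normal equations G · a = b where
  G_{ij} = <φ_i, φ_j> and b_i = <f, φ_i>, with φ_0 = 1, φ_1 = x, φ_2 = x^2.
G =
  [2, 0, 2/3]
  [0, 2/3, 0]
  [2/3, 0, 2/5],
b = (-104/15, 2/15, -88/35).
Solving gives a_0 = -108/35, a_1 = 1/5, a_2 = -8/7, so
  g(x) = -8*x^2/7 + x/5 - 108/35.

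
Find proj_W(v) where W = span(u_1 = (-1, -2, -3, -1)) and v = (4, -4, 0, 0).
proj_W(v) = (-4/15, -8/15, -4/5, -4/15)

Set up U = [u_1 | ... | u_1] ∈ R^(4×1). The projector onto W = col(U) is P = U (U^T U)^(-1) U^T.
Compute U^T U =
  [15],
and U^T v = (4).
Solve U^T U · c = U^T v for the coefficients: c = (4/15). The projection is proj_W(v) = U c.
Check: (v - proj_W(v)) · u_1 = 0  (should be 0).
Result: proj_W(v) = (-4/15, -8/15, -4/5, -4/15).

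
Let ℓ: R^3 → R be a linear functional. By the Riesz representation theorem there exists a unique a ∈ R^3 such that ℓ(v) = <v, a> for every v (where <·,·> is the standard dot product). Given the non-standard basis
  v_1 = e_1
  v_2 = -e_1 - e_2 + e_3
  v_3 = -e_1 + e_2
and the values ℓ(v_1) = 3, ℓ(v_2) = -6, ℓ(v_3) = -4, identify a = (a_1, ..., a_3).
a = (3, -1, -4)

Write a = (a_1, ..., a_3) in the standard basis. For each basis vector v_i, ℓ(v_i) = <v_i, a> is a linear equation in the a_j's. Collect the n equations into a matrix system V a = ℓ, where row i of V is v_i (expressed in the standard basis). Since V is invertible (lower-triangular with 1s on the diagonal, up to permutation), solve by back-substitution:
  V =
[[1, 0, 0],
 [-1, -1, 1],
 [-1, 1, 0]]
  V a = (3, -6, -4)
Solving gives a = (3, -1, -4).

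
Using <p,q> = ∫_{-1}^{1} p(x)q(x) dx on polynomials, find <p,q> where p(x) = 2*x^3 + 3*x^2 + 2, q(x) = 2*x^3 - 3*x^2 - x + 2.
<p,q> = 166/35

Expand the product: p(x)·q(x) = 4*x^6 - 11*x^4 + 5*x^3 - 2*x + 4.
∫_{-1}^{1} of each monomial x^k gives [2/(k+1) if k even, 0 if k odd]. Integrating term-by-term (or equivalently evaluating the antiderivative F(x) = 4*x^7/7 - 11*x^5/5 + 5*x^4/4 - x^2 + 4*x at the endpoints):
  F(1) − F(−1) = 367/140 − (-297/140) = 166/35.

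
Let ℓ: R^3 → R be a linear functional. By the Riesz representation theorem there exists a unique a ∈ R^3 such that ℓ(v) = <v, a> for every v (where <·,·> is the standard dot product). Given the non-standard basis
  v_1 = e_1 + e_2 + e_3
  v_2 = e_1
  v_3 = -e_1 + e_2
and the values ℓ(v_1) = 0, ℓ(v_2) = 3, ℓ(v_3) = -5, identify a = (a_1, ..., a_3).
a = (3, -2, -1)

Write a = (a_1, ..., a_3) in the standard basis. For each basis vector v_i, ℓ(v_i) = <v_i, a> is a linear equation in the a_j's. Collect the n equations into a matrix system V a = ℓ, where row i of V is v_i (expressed in the standard basis). Since V is invertible (lower-triangular with 1s on the diagonal, up to permutation), solve by back-substitution:
  V =
[[1, 1, 1],
 [1, 0, 0],
 [-1, 1, 0]]
  V a = (0, 3, -5)
Solving gives a = (3, -2, -1).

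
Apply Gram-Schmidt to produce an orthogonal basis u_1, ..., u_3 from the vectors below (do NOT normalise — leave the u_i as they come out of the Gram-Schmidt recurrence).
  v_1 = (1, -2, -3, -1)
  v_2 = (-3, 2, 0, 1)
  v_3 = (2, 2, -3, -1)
Orthogonal basis:
  u_1 = (1, -2, -3, -1)
  u_2 = (-37/15, 14/15, -8/5, 7/15)
  u_3 = (261/146, 215/73, -87/73, -77/146)

Apply the Gram-Schmidt recurrence
  u_1 = v_1
  u_i = v_i − Σ_{j<i} ((v_i · u_j) / (u_j · u_j)) · u_j.

Step by step this gives:
  u_1 = (1, -2, -3, -1)
  u_2 = (-37/15, 14/15, -8/5, 7/15)
  u_3 = (261/146, 215/73, -87/73, -77/146)

Orthogonality check:
  u_2 · u_1 = 0 (should be 0)
  u_3 · u_1 = 0 (should be 0)
  u_3 · u_2 = 0 (should be 0)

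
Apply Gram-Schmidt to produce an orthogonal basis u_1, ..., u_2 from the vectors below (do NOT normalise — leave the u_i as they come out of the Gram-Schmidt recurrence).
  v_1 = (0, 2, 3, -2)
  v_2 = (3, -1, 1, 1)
Orthogonal basis:
  u_1 = (0, 2, 3, -2)
  u_2 = (3, -15/17, 20/17, 15/17)

Apply the Gram-Schmidt recurrence
  u_1 = v_1
  u_i = v_i − Σ_{j<i} ((v_i · u_j) / (u_j · u_j)) · u_j.

Step by step this gives:
  u_1 = (0, 2, 3, -2)
  u_2 = (3, -15/17, 20/17, 15/17)

Orthogonality check:
  u_2 · u_1 = 0 (should be 0)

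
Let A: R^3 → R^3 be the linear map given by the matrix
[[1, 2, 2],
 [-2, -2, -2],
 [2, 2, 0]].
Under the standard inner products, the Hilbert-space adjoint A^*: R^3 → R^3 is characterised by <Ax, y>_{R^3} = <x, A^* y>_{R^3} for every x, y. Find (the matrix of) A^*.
A^* = A^T =
[[1, -2, 2],
 [2, -2, 2],
 [2, -2, 0]]

For real matrices with standard dot products, the defining identity <Ax, y> = <x, A^* y> gives (Ax)^T y = x^T (A^*) y, i.e. x^T A^T y = x^T (A^*) y. Since this holds for all x, y, we must have A^* = A^T. Therefore
A^* =
[[1, -2, 2],
 [2, -2, 2],
 [2, -2, 0]].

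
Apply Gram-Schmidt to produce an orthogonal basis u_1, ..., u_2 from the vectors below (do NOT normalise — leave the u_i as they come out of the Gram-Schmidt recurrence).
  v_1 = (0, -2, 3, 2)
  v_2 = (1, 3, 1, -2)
Orthogonal basis:
  u_1 = (0, -2, 3, 2)
  u_2 = (1, 37/17, 38/17, -20/17)

Apply the Gram-Schmidt recurrence
  u_1 = v_1
  u_i = v_i − Σ_{j<i} ((v_i · u_j) / (u_j · u_j)) · u_j.

Step by step this gives:
  u_1 = (0, -2, 3, 2)
  u_2 = (1, 37/17, 38/17, -20/17)

Orthogonality check:
  u_2 · u_1 = 0 (should be 0)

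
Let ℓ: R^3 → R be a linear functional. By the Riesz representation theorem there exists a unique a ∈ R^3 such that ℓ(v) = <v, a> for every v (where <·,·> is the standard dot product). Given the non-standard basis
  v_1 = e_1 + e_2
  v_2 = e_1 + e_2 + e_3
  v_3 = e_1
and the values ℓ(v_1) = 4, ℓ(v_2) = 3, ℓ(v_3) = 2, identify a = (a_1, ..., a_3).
a = (2, 2, -1)

Write a = (a_1, ..., a_3) in the standard basis. For each basis vector v_i, ℓ(v_i) = <v_i, a> is a linear equation in the a_j's. Collect the n equations into a matrix system V a = ℓ, where row i of V is v_i (expressed in the standard basis). Since V is invertible (lower-triangular with 1s on the diagonal, up to permutation), solve by back-substitution:
  V =
[[1, 1, 0],
 [1, 1, 1],
 [1, 0, 0]]
  V a = (4, 3, 2)
Solving gives a = (2, 2, -1).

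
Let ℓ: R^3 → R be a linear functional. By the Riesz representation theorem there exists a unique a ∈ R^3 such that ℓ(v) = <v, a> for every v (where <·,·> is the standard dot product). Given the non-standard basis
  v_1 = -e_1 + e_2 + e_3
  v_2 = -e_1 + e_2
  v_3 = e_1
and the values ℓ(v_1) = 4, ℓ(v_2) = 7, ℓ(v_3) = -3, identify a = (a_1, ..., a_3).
a = (-3, 4, -3)

Write a = (a_1, ..., a_3) in the standard basis. For each basis vector v_i, ℓ(v_i) = <v_i, a> is a linear equation in the a_j's. Collect the n equations into a matrix system V a = ℓ, where row i of V is v_i (expressed in the standard basis). Since V is invertible (lower-triangular with 1s on the diagonal, up to permutation), solve by back-substitution:
  V =
[[-1, 1, 1],
 [-1, 1, 0],
 [1, 0, 0]]
  V a = (4, 7, -3)
Solving gives a = (-3, 4, -3).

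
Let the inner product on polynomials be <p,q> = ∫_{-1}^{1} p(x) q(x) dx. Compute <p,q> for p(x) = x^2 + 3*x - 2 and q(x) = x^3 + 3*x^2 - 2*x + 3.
<p,q> = -78/5

Expand the product: p(x)·q(x) = x^5 + 6*x^4 + 5*x^3 - 9*x^2 + 13*x - 6.
∫_{-1}^{1} of each monomial x^k gives [2/(k+1) if k even, 0 if k odd]. Integrating term-by-term (or equivalently evaluating the antiderivative F(x) = x^6/6 + 6*x^5/5 + 5*x^4/4 - 3*x^3 + 13*x^2/2 - 6*x at the endpoints):
  F(1) − F(−1) = 7/60 − (943/60) = -78/5.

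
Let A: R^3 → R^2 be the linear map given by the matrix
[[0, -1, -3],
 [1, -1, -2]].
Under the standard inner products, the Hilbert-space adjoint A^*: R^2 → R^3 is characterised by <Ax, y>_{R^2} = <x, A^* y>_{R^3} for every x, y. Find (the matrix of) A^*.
A^* = A^T =
[[0, 1],
 [-1, -1],
 [-3, -2]]

For real matrices with standard dot products, the defining identity <Ax, y> = <x, A^* y> gives (Ax)^T y = x^T (A^*) y, i.e. x^T A^T y = x^T (A^*) y. Since this holds for all x, y, we must have A^* = A^T. Therefore
A^* =
[[0, 1],
 [-1, -1],
 [-3, -2]].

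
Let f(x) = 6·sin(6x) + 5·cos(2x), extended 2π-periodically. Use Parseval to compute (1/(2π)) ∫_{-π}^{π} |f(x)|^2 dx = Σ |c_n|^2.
Σ |c_n|^2 = 61/2

Expand |f|^2 and use orthogonality of {sin(nx), cos(mx)} on [-π, π]:
  ∫_{-π}^{π} sin(nx)^2 dx = π, ∫ cos(mx)^2 dx = π, and cross terms integrate to 0.
So ∫_{-π}^{π} f(x)^2 dx = 6^2 · π + 5^2 · π = (36 + 25)π.
Divide by 2π: (36 + 25)/2 = 61/2.
By Parseval, this equals Σ |c_n|^2.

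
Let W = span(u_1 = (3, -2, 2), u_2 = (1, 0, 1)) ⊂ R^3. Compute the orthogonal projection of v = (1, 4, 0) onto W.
proj_W(v) = (-1/3, 10/3, 4/3)

Set up U = [u_1 | ... | u_2] ∈ R^(3×2). The projector onto W = col(U) is P = U (U^T U)^(-1) U^T.
Compute U^T U =
  [17, 5]
  [5, 2],
and U^T v = (-5, 1).
Solve U^T U · c = U^T v for the coefficients: c = (-5/3, 14/3). The projection is proj_W(v) = U c.
Check: (v - proj_W(v)) · u_1 = 0  (should be 0).
Check: (v - proj_W(v)) · u_2 = 0  (should be 0).
Result: proj_W(v) = (-1/3, 10/3, 4/3).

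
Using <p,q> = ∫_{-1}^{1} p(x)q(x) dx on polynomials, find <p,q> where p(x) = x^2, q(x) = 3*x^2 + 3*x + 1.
<p,q> = 28/15

Expand the product: p(x)·q(x) = 3*x^4 + 3*x^3 + x^2.
∫_{-1}^{1} of each monomial x^k gives [2/(k+1) if k even, 0 if k odd]. Integrating term-by-term (or equivalently evaluating the antiderivative F(x) = 3*x^5/5 + 3*x^4/4 + x^3/3 at the endpoints):
  F(1) − F(−1) = 101/60 − (-11/60) = 28/15.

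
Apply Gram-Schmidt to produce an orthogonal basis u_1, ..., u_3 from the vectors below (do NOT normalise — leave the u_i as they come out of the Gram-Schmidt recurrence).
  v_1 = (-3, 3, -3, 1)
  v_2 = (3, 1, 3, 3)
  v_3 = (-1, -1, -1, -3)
Orthogonal basis:
  u_1 = (-3, 3, -3, 1)
  u_2 = (12/7, 16/7, 12/7, 24/7)
  u_3 = (1/5, 3/5, 1/5, -3/5)

Apply the Gram-Schmidt recurrence
  u_1 = v_1
  u_i = v_i − Σ_{j<i} ((v_i · u_j) / (u_j · u_j)) · u_j.

Step by step this gives:
  u_1 = (-3, 3, -3, 1)
  u_2 = (12/7, 16/7, 12/7, 24/7)
  u_3 = (1/5, 3/5, 1/5, -3/5)

Orthogonality check:
  u_2 · u_1 = 0 (should be 0)
  u_3 · u_1 = 0 (should be 0)
  u_3 · u_2 = 0 (should be 0)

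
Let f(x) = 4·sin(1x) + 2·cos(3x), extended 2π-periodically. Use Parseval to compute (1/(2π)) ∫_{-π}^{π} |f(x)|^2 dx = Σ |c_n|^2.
Σ |c_n|^2 = 10

Expand |f|^2 and use orthogonality of {sin(nx), cos(mx)} on [-π, π]:
  ∫_{-π}^{π} sin(nx)^2 dx = π, ∫ cos(mx)^2 dx = π, and cross terms integrate to 0.
So ∫_{-π}^{π} f(x)^2 dx = 4^2 · π + 2^2 · π = (16 + 4)π.
Divide by 2π: (16 + 4)/2 = 10.
By Parseval, this equals Σ |c_n|^2.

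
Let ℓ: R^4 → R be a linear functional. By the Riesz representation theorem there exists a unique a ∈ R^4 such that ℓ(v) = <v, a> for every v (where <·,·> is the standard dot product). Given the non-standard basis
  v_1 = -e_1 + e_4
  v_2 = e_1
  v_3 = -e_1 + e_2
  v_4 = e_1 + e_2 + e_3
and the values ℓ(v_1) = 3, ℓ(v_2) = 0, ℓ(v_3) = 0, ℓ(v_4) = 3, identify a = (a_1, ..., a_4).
a = (0, 0, 3, 3)

Write a = (a_1, ..., a_4) in the standard basis. For each basis vector v_i, ℓ(v_i) = <v_i, a> is a linear equation in the a_j's. Collect the n equations into a matrix system V a = ℓ, where row i of V is v_i (expressed in the standard basis). Since V is invertible (lower-triangular with 1s on the diagonal, up to permutation), solve by back-substitution:
  V =
[[-1, 0, 0, 1],
 [1, 0, 0, 0],
 [-1, 1, 0, 0],
 [1, 1, 1, 0]]
  V a = (3, 0, 0, 3)
Solving gives a = (0, 0, 3, 3).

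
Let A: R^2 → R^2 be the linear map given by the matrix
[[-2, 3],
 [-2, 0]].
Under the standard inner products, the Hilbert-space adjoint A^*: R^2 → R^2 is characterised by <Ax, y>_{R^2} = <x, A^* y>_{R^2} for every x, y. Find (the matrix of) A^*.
A^* = A^T =
[[-2, -2],
 [3, 0]]

For real matrices with standard dot products, the defining identity <Ax, y> = <x, A^* y> gives (Ax)^T y = x^T (A^*) y, i.e. x^T A^T y = x^T (A^*) y. Since this holds for all x, y, we must have A^* = A^T. Therefore
A^* =
[[-2, -2],
 [3, 0]].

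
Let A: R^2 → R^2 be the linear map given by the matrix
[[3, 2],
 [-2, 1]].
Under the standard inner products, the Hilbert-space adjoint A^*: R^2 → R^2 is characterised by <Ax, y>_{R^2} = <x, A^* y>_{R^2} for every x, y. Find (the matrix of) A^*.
A^* = A^T =
[[3, -2],
 [2, 1]]

For real matrices with standard dot products, the defining identity <Ax, y> = <x, A^* y> gives (Ax)^T y = x^T (A^*) y, i.e. x^T A^T y = x^T (A^*) y. Since this holds for all x, y, we must have A^* = A^T. Therefore
A^* =
[[3, -2],
 [2, 1]].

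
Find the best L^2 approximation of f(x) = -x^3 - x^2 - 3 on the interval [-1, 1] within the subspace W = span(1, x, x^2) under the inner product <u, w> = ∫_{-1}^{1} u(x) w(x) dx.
g(x) = -x^2 - 3*x/5 - 3

The best approximation g ∈ W is the orthogonal projection of f onto W. Writing g = a_0 + a_1 x + a_2 x^2, the coefficients solve the normal equations G · a = b where
  G_{ij} = <φ_i, φ_j> and b_i = <f, φ_i>, with φ_0 = 1, φ_1 = x, φ_2 = x^2.
G =
  [2, 0, 2/3]
  [0, 2/3, 0]
  [2/3, 0, 2/5],
b = (-20/3, -2/5, -12/5).
Solving gives a_0 = -3, a_1 = -3/5, a_2 = -1, so
  g(x) = -x^2 - 3*x/5 - 3.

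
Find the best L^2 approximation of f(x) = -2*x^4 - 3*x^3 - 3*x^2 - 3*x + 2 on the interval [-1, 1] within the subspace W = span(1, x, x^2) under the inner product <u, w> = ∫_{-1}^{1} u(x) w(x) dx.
g(x) = -33*x^2/7 - 24*x/5 + 76/35

The best approximation g ∈ W is the orthogonal projection of f onto W. Writing g = a_0 + a_1 x + a_2 x^2, the coefficients solve the normal equations G · a = b where
  G_{ij} = <φ_i, φ_j> and b_i = <f, φ_i>, with φ_0 = 1, φ_1 = x, φ_2 = x^2.
G =
  [2, 0, 2/3]
  [0, 2/3, 0]
  [2/3, 0, 2/5],
b = (6/5, -16/5, -46/105).
Solving gives a_0 = 76/35, a_1 = -24/5, a_2 = -33/7, so
  g(x) = -33*x^2/7 - 24*x/5 + 76/35.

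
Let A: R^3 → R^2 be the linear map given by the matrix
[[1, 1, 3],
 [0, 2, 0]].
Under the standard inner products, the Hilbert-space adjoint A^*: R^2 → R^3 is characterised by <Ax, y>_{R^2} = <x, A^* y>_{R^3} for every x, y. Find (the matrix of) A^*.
A^* = A^T =
[[1, 0],
 [1, 2],
 [3, 0]]

For real matrices with standard dot products, the defining identity <Ax, y> = <x, A^* y> gives (Ax)^T y = x^T (A^*) y, i.e. x^T A^T y = x^T (A^*) y. Since this holds for all x, y, we must have A^* = A^T. Therefore
A^* =
[[1, 0],
 [1, 2],
 [3, 0]].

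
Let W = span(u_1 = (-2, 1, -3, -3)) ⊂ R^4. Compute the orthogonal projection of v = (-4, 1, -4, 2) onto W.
proj_W(v) = (-30/23, 15/23, -45/23, -45/23)

Set up U = [u_1 | ... | u_1] ∈ R^(4×1). The projector onto W = col(U) is P = U (U^T U)^(-1) U^T.
Compute U^T U =
  [23],
and U^T v = (15).
Solve U^T U · c = U^T v for the coefficients: c = (15/23). The projection is proj_W(v) = U c.
Check: (v - proj_W(v)) · u_1 = 0  (should be 0).
Result: proj_W(v) = (-30/23, 15/23, -45/23, -45/23).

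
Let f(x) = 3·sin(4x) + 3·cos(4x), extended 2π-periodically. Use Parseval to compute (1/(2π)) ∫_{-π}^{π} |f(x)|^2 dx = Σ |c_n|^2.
Σ |c_n|^2 = 9

Expand |f|^2 and use orthogonality of {sin(nx), cos(mx)} on [-π, π]:
  ∫_{-π}^{π} sin(nx)^2 dx = π, ∫ cos(mx)^2 dx = π, and cross terms integrate to 0.
So ∫_{-π}^{π} f(x)^2 dx = 3^2 · π + 3^2 · π = (9 + 9)π.
Divide by 2π: (9 + 9)/2 = 9.
By Parseval, this equals Σ |c_n|^2.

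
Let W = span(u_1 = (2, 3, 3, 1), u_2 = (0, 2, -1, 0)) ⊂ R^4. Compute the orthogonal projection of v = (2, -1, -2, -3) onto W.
proj_W(v) = (-40/53, -36/53, -72/53, -20/53)

Set up U = [u_1 | ... | u_2] ∈ R^(4×2). The projector onto W = col(U) is P = U (U^T U)^(-1) U^T.
Compute U^T U =
  [23, 3]
  [3, 5],
and U^T v = (-8, 0).
Solve U^T U · c = U^T v for the coefficients: c = (-20/53, 12/53). The projection is proj_W(v) = U c.
Check: (v - proj_W(v)) · u_1 = 0  (should be 0).
Check: (v - proj_W(v)) · u_2 = 0  (should be 0).
Result: proj_W(v) = (-40/53, -36/53, -72/53, -20/53).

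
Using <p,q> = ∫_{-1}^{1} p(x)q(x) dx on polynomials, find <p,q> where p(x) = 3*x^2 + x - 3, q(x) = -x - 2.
<p,q> = 22/3

Expand the product: p(x)·q(x) = -3*x^3 - 7*x^2 + x + 6.
∫_{-1}^{1} of each monomial x^k gives [2/(k+1) if k even, 0 if k odd]. Integrating term-by-term (or equivalently evaluating the antiderivative F(x) = -3*x^4/4 - 7*x^3/3 + x^2/2 + 6*x at the endpoints):
  F(1) − F(−1) = 41/12 − (-47/12) = 22/3.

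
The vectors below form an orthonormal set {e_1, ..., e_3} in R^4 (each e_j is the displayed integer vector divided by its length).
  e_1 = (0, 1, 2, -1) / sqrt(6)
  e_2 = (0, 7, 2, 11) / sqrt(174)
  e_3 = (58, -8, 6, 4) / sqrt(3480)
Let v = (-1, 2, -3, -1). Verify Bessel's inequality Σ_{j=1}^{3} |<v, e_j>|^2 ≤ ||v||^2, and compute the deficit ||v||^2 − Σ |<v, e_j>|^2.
Σ |<v, e_j>|^2 = 21/5; ||v||^2 = 15; deficit = 54/5

Write each e_j = u_j / sqrt(<u_j, u_j>) where u_j is the displayed integer vector. Then <v, e_j> = <v, u_j> / sqrt(<u_j, u_j>), so |<v, e_j>|^2 = <v, u_j>^2 / <u_j, u_j>.
Coefficients: <v, e_1> = -3/sqrt(6), <v, e_2> = -3/sqrt(174), <v, e_3> = -96/sqrt(3480).
Square and sum: Σ |<v, e_j>|^2 = 21/5.
Compute ||v||^2 = v·v = 15.
Deficit = 15 − 21/5 = 54/5 ≥ 0, confirming Bessel's inequality. (The deficit equals ||v − Σ <v,e_j> e_j||^2, the squared distance from v to span{e_j}.)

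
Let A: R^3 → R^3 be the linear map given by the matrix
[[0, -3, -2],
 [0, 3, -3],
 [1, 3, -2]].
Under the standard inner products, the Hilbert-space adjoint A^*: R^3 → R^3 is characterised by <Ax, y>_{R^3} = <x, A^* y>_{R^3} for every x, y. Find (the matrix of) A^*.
A^* = A^T =
[[0, 0, 1],
 [-3, 3, 3],
 [-2, -3, -2]]

For real matrices with standard dot products, the defining identity <Ax, y> = <x, A^* y> gives (Ax)^T y = x^T (A^*) y, i.e. x^T A^T y = x^T (A^*) y. Since this holds for all x, y, we must have A^* = A^T. Therefore
A^* =
[[0, 0, 1],
 [-3, 3, 3],
 [-2, -3, -2]].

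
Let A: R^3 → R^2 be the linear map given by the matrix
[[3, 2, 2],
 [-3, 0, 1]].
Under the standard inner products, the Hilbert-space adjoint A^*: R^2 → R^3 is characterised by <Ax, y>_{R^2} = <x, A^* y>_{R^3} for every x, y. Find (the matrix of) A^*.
A^* = A^T =
[[3, -3],
 [2, 0],
 [2, 1]]

For real matrices with standard dot products, the defining identity <Ax, y> = <x, A^* y> gives (Ax)^T y = x^T (A^*) y, i.e. x^T A^T y = x^T (A^*) y. Since this holds for all x, y, we must have A^* = A^T. Therefore
A^* =
[[3, -3],
 [2, 0],
 [2, 1]].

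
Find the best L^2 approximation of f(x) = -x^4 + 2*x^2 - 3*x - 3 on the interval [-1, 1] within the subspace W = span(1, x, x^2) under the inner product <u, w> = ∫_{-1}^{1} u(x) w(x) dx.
g(x) = 8*x^2/7 - 3*x - 102/35

The best approximation g ∈ W is the orthogonal projection of f onto W. Writing g = a_0 + a_1 x + a_2 x^2, the coefficients solve the normal equations G · a = b where
  G_{ij} = <φ_i, φ_j> and b_i = <f, φ_i>, with φ_0 = 1, φ_1 = x, φ_2 = x^2.
G =
  [2, 0, 2/3]
  [0, 2/3, 0]
  [2/3, 0, 2/5],
b = (-76/15, -2, -52/35).
Solving gives a_0 = -102/35, a_1 = -3, a_2 = 8/7, so
  g(x) = 8*x^2/7 - 3*x - 102/35.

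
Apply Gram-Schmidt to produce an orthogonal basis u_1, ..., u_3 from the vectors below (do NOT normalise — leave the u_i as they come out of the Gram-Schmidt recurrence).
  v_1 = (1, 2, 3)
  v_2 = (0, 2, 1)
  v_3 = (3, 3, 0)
Orthogonal basis:
  u_1 = (1, 2, 3)
  u_2 = (-1/2, 1, -1/2)
  u_3 = (20/7, 5/7, -10/7)

Apply the Gram-Schmidt recurrence
  u_1 = v_1
  u_i = v_i − Σ_{j<i} ((v_i · u_j) / (u_j · u_j)) · u_j.

Step by step this gives:
  u_1 = (1, 2, 3)
  u_2 = (-1/2, 1, -1/2)
  u_3 = (20/7, 5/7, -10/7)

Orthogonality check:
  u_2 · u_1 = 0 (should be 0)
  u_3 · u_1 = 0 (should be 0)
  u_3 · u_2 = 0 (should be 0)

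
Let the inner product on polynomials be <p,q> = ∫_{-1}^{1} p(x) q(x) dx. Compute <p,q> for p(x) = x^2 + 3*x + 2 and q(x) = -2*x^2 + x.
<p,q> = -22/15

Expand the product: p(x)·q(x) = -2*x^4 - 5*x^3 - x^2 + 2*x.
∫_{-1}^{1} of each monomial x^k gives [2/(k+1) if k even, 0 if k odd]. Integrating term-by-term (or equivalently evaluating the antiderivative F(x) = -2*x^5/5 - 5*x^4/4 - x^3/3 + x^2 at the endpoints):
  F(1) − F(−1) = -59/60 − (29/60) = -22/15.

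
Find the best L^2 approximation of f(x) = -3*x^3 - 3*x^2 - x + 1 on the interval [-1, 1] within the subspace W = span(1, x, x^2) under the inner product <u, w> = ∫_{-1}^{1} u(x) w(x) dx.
g(x) = -3*x^2 - 14*x/5 + 1

The best approximation g ∈ W is the orthogonal projection of f onto W. Writing g = a_0 + a_1 x + a_2 x^2, the coefficients solve the normal equations G · a = b where
  G_{ij} = <φ_i, φ_j> and b_i = <f, φ_i>, with φ_0 = 1, φ_1 = x, φ_2 = x^2.
G =
  [2, 0, 2/3]
  [0, 2/3, 0]
  [2/3, 0, 2/5],
b = (0, -28/15, -8/15).
Solving gives a_0 = 1, a_1 = -14/5, a_2 = -3, so
  g(x) = -3*x^2 - 14*x/5 + 1.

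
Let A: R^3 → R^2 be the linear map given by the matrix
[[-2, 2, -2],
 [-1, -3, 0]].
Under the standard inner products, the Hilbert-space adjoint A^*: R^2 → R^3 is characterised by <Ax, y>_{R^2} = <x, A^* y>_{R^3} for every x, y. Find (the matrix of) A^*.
A^* = A^T =
[[-2, -1],
 [2, -3],
 [-2, 0]]

For real matrices with standard dot products, the defining identity <Ax, y> = <x, A^* y> gives (Ax)^T y = x^T (A^*) y, i.e. x^T A^T y = x^T (A^*) y. Since this holds for all x, y, we must have A^* = A^T. Therefore
A^* =
[[-2, -1],
 [2, -3],
 [-2, 0]].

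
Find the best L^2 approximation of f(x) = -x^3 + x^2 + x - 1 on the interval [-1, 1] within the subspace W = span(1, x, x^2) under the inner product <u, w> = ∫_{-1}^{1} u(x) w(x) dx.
g(x) = x^2 + 2*x/5 - 1

The best approximation g ∈ W is the orthogonal projection of f onto W. Writing g = a_0 + a_1 x + a_2 x^2, the coefficients solve the normal equations G · a = b where
  G_{ij} = <φ_i, φ_j> and b_i = <f, φ_i>, with φ_0 = 1, φ_1 = x, φ_2 = x^2.
G =
  [2, 0, 2/3]
  [0, 2/3, 0]
  [2/3, 0, 2/5],
b = (-4/3, 4/15, -4/15).
Solving gives a_0 = -1, a_1 = 2/5, a_2 = 1, so
  g(x) = x^2 + 2*x/5 - 1.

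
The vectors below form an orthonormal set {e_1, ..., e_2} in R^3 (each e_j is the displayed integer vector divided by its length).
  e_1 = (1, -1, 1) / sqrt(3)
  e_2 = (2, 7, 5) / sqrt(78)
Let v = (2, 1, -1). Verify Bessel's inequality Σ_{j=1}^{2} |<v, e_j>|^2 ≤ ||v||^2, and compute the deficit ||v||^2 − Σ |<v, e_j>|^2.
Σ |<v, e_j>|^2 = 6/13; ||v||^2 = 6; deficit = 72/13

Write each e_j = u_j / sqrt(<u_j, u_j>) where u_j is the displayed integer vector. Then <v, e_j> = <v, u_j> / sqrt(<u_j, u_j>), so |<v, e_j>|^2 = <v, u_j>^2 / <u_j, u_j>.
Coefficients: <v, e_1> = 0/sqrt(3), <v, e_2> = 6/sqrt(78).
Square and sum: Σ |<v, e_j>|^2 = 6/13.
Compute ||v||^2 = v·v = 6.
Deficit = 6 − 6/13 = 72/13 ≥ 0, confirming Bessel's inequality. (The deficit equals ||v − Σ <v,e_j> e_j||^2, the squared distance from v to span{e_j}.)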